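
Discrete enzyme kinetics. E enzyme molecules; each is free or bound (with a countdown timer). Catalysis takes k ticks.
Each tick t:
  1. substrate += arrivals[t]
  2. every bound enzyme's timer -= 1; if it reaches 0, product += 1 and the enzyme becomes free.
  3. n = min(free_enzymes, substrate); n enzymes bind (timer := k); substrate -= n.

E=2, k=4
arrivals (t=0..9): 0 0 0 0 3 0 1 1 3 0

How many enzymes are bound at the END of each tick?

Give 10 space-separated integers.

t=0: arr=0 -> substrate=0 bound=0 product=0
t=1: arr=0 -> substrate=0 bound=0 product=0
t=2: arr=0 -> substrate=0 bound=0 product=0
t=3: arr=0 -> substrate=0 bound=0 product=0
t=4: arr=3 -> substrate=1 bound=2 product=0
t=5: arr=0 -> substrate=1 bound=2 product=0
t=6: arr=1 -> substrate=2 bound=2 product=0
t=7: arr=1 -> substrate=3 bound=2 product=0
t=8: arr=3 -> substrate=4 bound=2 product=2
t=9: arr=0 -> substrate=4 bound=2 product=2

Answer: 0 0 0 0 2 2 2 2 2 2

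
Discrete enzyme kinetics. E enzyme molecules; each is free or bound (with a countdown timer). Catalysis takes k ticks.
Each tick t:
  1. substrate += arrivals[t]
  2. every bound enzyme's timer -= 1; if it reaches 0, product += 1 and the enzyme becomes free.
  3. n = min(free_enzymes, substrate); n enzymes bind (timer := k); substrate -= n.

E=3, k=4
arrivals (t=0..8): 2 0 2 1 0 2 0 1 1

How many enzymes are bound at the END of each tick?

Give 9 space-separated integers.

Answer: 2 2 3 3 3 3 3 3 3

Derivation:
t=0: arr=2 -> substrate=0 bound=2 product=0
t=1: arr=0 -> substrate=0 bound=2 product=0
t=2: arr=2 -> substrate=1 bound=3 product=0
t=3: arr=1 -> substrate=2 bound=3 product=0
t=4: arr=0 -> substrate=0 bound=3 product=2
t=5: arr=2 -> substrate=2 bound=3 product=2
t=6: arr=0 -> substrate=1 bound=3 product=3
t=7: arr=1 -> substrate=2 bound=3 product=3
t=8: arr=1 -> substrate=1 bound=3 product=5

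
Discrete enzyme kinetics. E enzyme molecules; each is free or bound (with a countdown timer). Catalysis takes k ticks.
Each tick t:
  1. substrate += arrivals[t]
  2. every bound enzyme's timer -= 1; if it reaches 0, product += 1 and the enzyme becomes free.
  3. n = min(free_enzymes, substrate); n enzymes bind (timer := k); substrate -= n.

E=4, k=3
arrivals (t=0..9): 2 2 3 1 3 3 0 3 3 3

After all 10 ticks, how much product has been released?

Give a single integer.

Answer: 10

Derivation:
t=0: arr=2 -> substrate=0 bound=2 product=0
t=1: arr=2 -> substrate=0 bound=4 product=0
t=2: arr=3 -> substrate=3 bound=4 product=0
t=3: arr=1 -> substrate=2 bound=4 product=2
t=4: arr=3 -> substrate=3 bound=4 product=4
t=5: arr=3 -> substrate=6 bound=4 product=4
t=6: arr=0 -> substrate=4 bound=4 product=6
t=7: arr=3 -> substrate=5 bound=4 product=8
t=8: arr=3 -> substrate=8 bound=4 product=8
t=9: arr=3 -> substrate=9 bound=4 product=10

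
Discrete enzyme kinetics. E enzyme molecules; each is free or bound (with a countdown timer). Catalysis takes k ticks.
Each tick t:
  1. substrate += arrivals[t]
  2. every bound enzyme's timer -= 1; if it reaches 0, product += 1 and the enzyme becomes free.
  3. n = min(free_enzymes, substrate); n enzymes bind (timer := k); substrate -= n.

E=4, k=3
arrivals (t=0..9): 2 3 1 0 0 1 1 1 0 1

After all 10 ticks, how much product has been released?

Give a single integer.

t=0: arr=2 -> substrate=0 bound=2 product=0
t=1: arr=3 -> substrate=1 bound=4 product=0
t=2: arr=1 -> substrate=2 bound=4 product=0
t=3: arr=0 -> substrate=0 bound=4 product=2
t=4: arr=0 -> substrate=0 bound=2 product=4
t=5: arr=1 -> substrate=0 bound=3 product=4
t=6: arr=1 -> substrate=0 bound=2 product=6
t=7: arr=1 -> substrate=0 bound=3 product=6
t=8: arr=0 -> substrate=0 bound=2 product=7
t=9: arr=1 -> substrate=0 bound=2 product=8

Answer: 8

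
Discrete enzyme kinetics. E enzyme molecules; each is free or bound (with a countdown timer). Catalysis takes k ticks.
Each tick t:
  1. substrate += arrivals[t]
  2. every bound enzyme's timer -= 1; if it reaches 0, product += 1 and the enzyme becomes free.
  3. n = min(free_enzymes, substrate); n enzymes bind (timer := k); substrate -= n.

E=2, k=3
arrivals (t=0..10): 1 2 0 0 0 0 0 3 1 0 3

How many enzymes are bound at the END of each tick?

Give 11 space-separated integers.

Answer: 1 2 2 2 1 1 0 2 2 2 2

Derivation:
t=0: arr=1 -> substrate=0 bound=1 product=0
t=1: arr=2 -> substrate=1 bound=2 product=0
t=2: arr=0 -> substrate=1 bound=2 product=0
t=3: arr=0 -> substrate=0 bound=2 product=1
t=4: arr=0 -> substrate=0 bound=1 product=2
t=5: arr=0 -> substrate=0 bound=1 product=2
t=6: arr=0 -> substrate=0 bound=0 product=3
t=7: arr=3 -> substrate=1 bound=2 product=3
t=8: arr=1 -> substrate=2 bound=2 product=3
t=9: arr=0 -> substrate=2 bound=2 product=3
t=10: arr=3 -> substrate=3 bound=2 product=5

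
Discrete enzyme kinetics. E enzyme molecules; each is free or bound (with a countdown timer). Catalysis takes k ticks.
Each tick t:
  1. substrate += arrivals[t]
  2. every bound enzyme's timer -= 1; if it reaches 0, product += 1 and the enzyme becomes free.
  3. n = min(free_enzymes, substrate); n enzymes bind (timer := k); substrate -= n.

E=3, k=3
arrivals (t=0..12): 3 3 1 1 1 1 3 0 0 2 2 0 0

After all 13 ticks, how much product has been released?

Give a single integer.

t=0: arr=3 -> substrate=0 bound=3 product=0
t=1: arr=3 -> substrate=3 bound=3 product=0
t=2: arr=1 -> substrate=4 bound=3 product=0
t=3: arr=1 -> substrate=2 bound=3 product=3
t=4: arr=1 -> substrate=3 bound=3 product=3
t=5: arr=1 -> substrate=4 bound=3 product=3
t=6: arr=3 -> substrate=4 bound=3 product=6
t=7: arr=0 -> substrate=4 bound=3 product=6
t=8: arr=0 -> substrate=4 bound=3 product=6
t=9: arr=2 -> substrate=3 bound=3 product=9
t=10: arr=2 -> substrate=5 bound=3 product=9
t=11: arr=0 -> substrate=5 bound=3 product=9
t=12: arr=0 -> substrate=2 bound=3 product=12

Answer: 12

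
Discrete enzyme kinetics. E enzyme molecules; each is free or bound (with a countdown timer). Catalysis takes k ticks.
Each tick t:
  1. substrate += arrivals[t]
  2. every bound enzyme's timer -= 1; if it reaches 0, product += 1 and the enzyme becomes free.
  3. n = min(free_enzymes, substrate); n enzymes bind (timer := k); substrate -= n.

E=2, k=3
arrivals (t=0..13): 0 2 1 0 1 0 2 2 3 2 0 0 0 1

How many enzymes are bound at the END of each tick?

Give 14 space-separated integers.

t=0: arr=0 -> substrate=0 bound=0 product=0
t=1: arr=2 -> substrate=0 bound=2 product=0
t=2: arr=1 -> substrate=1 bound=2 product=0
t=3: arr=0 -> substrate=1 bound=2 product=0
t=4: arr=1 -> substrate=0 bound=2 product=2
t=5: arr=0 -> substrate=0 bound=2 product=2
t=6: arr=2 -> substrate=2 bound=2 product=2
t=7: arr=2 -> substrate=2 bound=2 product=4
t=8: arr=3 -> substrate=5 bound=2 product=4
t=9: arr=2 -> substrate=7 bound=2 product=4
t=10: arr=0 -> substrate=5 bound=2 product=6
t=11: arr=0 -> substrate=5 bound=2 product=6
t=12: arr=0 -> substrate=5 bound=2 product=6
t=13: arr=1 -> substrate=4 bound=2 product=8

Answer: 0 2 2 2 2 2 2 2 2 2 2 2 2 2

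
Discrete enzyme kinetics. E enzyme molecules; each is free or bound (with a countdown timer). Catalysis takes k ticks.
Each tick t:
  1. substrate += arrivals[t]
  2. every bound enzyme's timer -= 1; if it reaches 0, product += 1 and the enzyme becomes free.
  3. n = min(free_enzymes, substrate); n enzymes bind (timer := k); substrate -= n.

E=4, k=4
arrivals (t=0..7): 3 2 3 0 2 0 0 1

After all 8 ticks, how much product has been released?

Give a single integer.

t=0: arr=3 -> substrate=0 bound=3 product=0
t=1: arr=2 -> substrate=1 bound=4 product=0
t=2: arr=3 -> substrate=4 bound=4 product=0
t=3: arr=0 -> substrate=4 bound=4 product=0
t=4: arr=2 -> substrate=3 bound=4 product=3
t=5: arr=0 -> substrate=2 bound=4 product=4
t=6: arr=0 -> substrate=2 bound=4 product=4
t=7: arr=1 -> substrate=3 bound=4 product=4

Answer: 4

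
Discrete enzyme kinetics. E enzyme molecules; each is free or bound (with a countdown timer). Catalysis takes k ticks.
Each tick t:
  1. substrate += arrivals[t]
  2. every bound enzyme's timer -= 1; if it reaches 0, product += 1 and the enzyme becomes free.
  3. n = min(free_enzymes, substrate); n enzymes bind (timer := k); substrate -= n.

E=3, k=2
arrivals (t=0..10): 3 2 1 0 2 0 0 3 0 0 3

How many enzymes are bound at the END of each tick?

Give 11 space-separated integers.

t=0: arr=3 -> substrate=0 bound=3 product=0
t=1: arr=2 -> substrate=2 bound=3 product=0
t=2: arr=1 -> substrate=0 bound=3 product=3
t=3: arr=0 -> substrate=0 bound=3 product=3
t=4: arr=2 -> substrate=0 bound=2 product=6
t=5: arr=0 -> substrate=0 bound=2 product=6
t=6: arr=0 -> substrate=0 bound=0 product=8
t=7: arr=3 -> substrate=0 bound=3 product=8
t=8: arr=0 -> substrate=0 bound=3 product=8
t=9: arr=0 -> substrate=0 bound=0 product=11
t=10: arr=3 -> substrate=0 bound=3 product=11

Answer: 3 3 3 3 2 2 0 3 3 0 3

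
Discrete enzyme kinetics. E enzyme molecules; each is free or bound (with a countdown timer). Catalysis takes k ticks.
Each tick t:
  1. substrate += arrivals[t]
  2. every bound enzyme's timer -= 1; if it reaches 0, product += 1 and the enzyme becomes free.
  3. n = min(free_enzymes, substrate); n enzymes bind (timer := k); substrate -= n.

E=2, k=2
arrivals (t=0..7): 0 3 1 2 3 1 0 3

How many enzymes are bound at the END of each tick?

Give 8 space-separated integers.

Answer: 0 2 2 2 2 2 2 2

Derivation:
t=0: arr=0 -> substrate=0 bound=0 product=0
t=1: arr=3 -> substrate=1 bound=2 product=0
t=2: arr=1 -> substrate=2 bound=2 product=0
t=3: arr=2 -> substrate=2 bound=2 product=2
t=4: arr=3 -> substrate=5 bound=2 product=2
t=5: arr=1 -> substrate=4 bound=2 product=4
t=6: arr=0 -> substrate=4 bound=2 product=4
t=7: arr=3 -> substrate=5 bound=2 product=6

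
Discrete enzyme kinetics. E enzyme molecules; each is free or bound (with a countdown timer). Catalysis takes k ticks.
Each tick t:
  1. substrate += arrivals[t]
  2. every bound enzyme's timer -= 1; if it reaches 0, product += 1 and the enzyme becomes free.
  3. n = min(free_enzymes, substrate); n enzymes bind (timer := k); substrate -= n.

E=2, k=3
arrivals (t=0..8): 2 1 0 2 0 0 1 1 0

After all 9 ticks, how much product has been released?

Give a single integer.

t=0: arr=2 -> substrate=0 bound=2 product=0
t=1: arr=1 -> substrate=1 bound=2 product=0
t=2: arr=0 -> substrate=1 bound=2 product=0
t=3: arr=2 -> substrate=1 bound=2 product=2
t=4: arr=0 -> substrate=1 bound=2 product=2
t=5: arr=0 -> substrate=1 bound=2 product=2
t=6: arr=1 -> substrate=0 bound=2 product=4
t=7: arr=1 -> substrate=1 bound=2 product=4
t=8: arr=0 -> substrate=1 bound=2 product=4

Answer: 4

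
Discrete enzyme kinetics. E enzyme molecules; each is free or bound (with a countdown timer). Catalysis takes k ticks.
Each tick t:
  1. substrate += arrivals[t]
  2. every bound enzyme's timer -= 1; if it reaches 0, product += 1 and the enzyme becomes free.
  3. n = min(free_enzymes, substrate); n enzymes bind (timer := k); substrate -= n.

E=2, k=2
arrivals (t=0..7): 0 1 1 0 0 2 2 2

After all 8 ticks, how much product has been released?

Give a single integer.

Answer: 4

Derivation:
t=0: arr=0 -> substrate=0 bound=0 product=0
t=1: arr=1 -> substrate=0 bound=1 product=0
t=2: arr=1 -> substrate=0 bound=2 product=0
t=3: arr=0 -> substrate=0 bound=1 product=1
t=4: arr=0 -> substrate=0 bound=0 product=2
t=5: arr=2 -> substrate=0 bound=2 product=2
t=6: arr=2 -> substrate=2 bound=2 product=2
t=7: arr=2 -> substrate=2 bound=2 product=4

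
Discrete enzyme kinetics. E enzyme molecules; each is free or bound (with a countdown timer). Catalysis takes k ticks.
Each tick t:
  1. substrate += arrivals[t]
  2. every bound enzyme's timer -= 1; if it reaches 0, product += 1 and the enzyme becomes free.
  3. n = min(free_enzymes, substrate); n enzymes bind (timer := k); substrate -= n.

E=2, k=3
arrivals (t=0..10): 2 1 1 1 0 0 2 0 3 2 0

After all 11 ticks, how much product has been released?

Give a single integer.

Answer: 6

Derivation:
t=0: arr=2 -> substrate=0 bound=2 product=0
t=1: arr=1 -> substrate=1 bound=2 product=0
t=2: arr=1 -> substrate=2 bound=2 product=0
t=3: arr=1 -> substrate=1 bound=2 product=2
t=4: arr=0 -> substrate=1 bound=2 product=2
t=5: arr=0 -> substrate=1 bound=2 product=2
t=6: arr=2 -> substrate=1 bound=2 product=4
t=7: arr=0 -> substrate=1 bound=2 product=4
t=8: arr=3 -> substrate=4 bound=2 product=4
t=9: arr=2 -> substrate=4 bound=2 product=6
t=10: arr=0 -> substrate=4 bound=2 product=6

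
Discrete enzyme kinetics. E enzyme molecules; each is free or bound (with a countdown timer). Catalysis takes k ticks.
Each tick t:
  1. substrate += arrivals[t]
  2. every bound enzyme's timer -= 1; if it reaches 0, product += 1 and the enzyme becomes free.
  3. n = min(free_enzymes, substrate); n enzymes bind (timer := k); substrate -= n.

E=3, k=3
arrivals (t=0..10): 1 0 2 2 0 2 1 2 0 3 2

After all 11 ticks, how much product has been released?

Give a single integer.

Answer: 7

Derivation:
t=0: arr=1 -> substrate=0 bound=1 product=0
t=1: arr=0 -> substrate=0 bound=1 product=0
t=2: arr=2 -> substrate=0 bound=3 product=0
t=3: arr=2 -> substrate=1 bound=3 product=1
t=4: arr=0 -> substrate=1 bound=3 product=1
t=5: arr=2 -> substrate=1 bound=3 product=3
t=6: arr=1 -> substrate=1 bound=3 product=4
t=7: arr=2 -> substrate=3 bound=3 product=4
t=8: arr=0 -> substrate=1 bound=3 product=6
t=9: arr=3 -> substrate=3 bound=3 product=7
t=10: arr=2 -> substrate=5 bound=3 product=7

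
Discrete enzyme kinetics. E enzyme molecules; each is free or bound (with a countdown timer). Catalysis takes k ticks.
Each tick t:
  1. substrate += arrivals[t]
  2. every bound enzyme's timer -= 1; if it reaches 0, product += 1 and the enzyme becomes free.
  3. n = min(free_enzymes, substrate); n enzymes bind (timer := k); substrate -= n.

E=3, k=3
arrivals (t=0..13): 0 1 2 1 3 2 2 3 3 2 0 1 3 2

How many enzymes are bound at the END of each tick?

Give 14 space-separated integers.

t=0: arr=0 -> substrate=0 bound=0 product=0
t=1: arr=1 -> substrate=0 bound=1 product=0
t=2: arr=2 -> substrate=0 bound=3 product=0
t=3: arr=1 -> substrate=1 bound=3 product=0
t=4: arr=3 -> substrate=3 bound=3 product=1
t=5: arr=2 -> substrate=3 bound=3 product=3
t=6: arr=2 -> substrate=5 bound=3 product=3
t=7: arr=3 -> substrate=7 bound=3 product=4
t=8: arr=3 -> substrate=8 bound=3 product=6
t=9: arr=2 -> substrate=10 bound=3 product=6
t=10: arr=0 -> substrate=9 bound=3 product=7
t=11: arr=1 -> substrate=8 bound=3 product=9
t=12: arr=3 -> substrate=11 bound=3 product=9
t=13: arr=2 -> substrate=12 bound=3 product=10

Answer: 0 1 3 3 3 3 3 3 3 3 3 3 3 3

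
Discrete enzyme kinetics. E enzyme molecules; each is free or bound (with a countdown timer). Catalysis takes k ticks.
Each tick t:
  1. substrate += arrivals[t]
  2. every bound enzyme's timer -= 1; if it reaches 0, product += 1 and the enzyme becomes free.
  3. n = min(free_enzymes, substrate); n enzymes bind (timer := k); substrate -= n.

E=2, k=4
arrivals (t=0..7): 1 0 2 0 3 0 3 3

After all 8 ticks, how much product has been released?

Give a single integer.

Answer: 2

Derivation:
t=0: arr=1 -> substrate=0 bound=1 product=0
t=1: arr=0 -> substrate=0 bound=1 product=0
t=2: arr=2 -> substrate=1 bound=2 product=0
t=3: arr=0 -> substrate=1 bound=2 product=0
t=4: arr=3 -> substrate=3 bound=2 product=1
t=5: arr=0 -> substrate=3 bound=2 product=1
t=6: arr=3 -> substrate=5 bound=2 product=2
t=7: arr=3 -> substrate=8 bound=2 product=2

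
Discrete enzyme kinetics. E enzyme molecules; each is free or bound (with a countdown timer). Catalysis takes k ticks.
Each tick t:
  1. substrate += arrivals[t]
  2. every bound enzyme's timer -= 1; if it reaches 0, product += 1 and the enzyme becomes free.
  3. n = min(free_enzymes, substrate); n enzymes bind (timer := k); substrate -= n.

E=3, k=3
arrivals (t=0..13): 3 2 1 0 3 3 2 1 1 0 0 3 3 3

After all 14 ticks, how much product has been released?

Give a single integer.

Answer: 12

Derivation:
t=0: arr=3 -> substrate=0 bound=3 product=0
t=1: arr=2 -> substrate=2 bound=3 product=0
t=2: arr=1 -> substrate=3 bound=3 product=0
t=3: arr=0 -> substrate=0 bound=3 product=3
t=4: arr=3 -> substrate=3 bound=3 product=3
t=5: arr=3 -> substrate=6 bound=3 product=3
t=6: arr=2 -> substrate=5 bound=3 product=6
t=7: arr=1 -> substrate=6 bound=3 product=6
t=8: arr=1 -> substrate=7 bound=3 product=6
t=9: arr=0 -> substrate=4 bound=3 product=9
t=10: arr=0 -> substrate=4 bound=3 product=9
t=11: arr=3 -> substrate=7 bound=3 product=9
t=12: arr=3 -> substrate=7 bound=3 product=12
t=13: arr=3 -> substrate=10 bound=3 product=12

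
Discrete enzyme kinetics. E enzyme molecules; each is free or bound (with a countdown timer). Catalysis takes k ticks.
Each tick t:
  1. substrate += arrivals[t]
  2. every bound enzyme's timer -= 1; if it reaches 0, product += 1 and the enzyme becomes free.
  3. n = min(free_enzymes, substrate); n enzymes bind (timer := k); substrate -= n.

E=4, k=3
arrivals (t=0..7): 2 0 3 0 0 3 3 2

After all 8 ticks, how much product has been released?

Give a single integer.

Answer: 5

Derivation:
t=0: arr=2 -> substrate=0 bound=2 product=0
t=1: arr=0 -> substrate=0 bound=2 product=0
t=2: arr=3 -> substrate=1 bound=4 product=0
t=3: arr=0 -> substrate=0 bound=3 product=2
t=4: arr=0 -> substrate=0 bound=3 product=2
t=5: arr=3 -> substrate=0 bound=4 product=4
t=6: arr=3 -> substrate=2 bound=4 product=5
t=7: arr=2 -> substrate=4 bound=4 product=5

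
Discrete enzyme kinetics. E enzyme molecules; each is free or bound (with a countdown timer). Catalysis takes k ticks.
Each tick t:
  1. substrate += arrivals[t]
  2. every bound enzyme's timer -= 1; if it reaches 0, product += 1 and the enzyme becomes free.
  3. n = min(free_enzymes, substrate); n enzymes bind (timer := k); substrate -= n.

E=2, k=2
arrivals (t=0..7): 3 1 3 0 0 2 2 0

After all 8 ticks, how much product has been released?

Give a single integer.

Answer: 6

Derivation:
t=0: arr=3 -> substrate=1 bound=2 product=0
t=1: arr=1 -> substrate=2 bound=2 product=0
t=2: arr=3 -> substrate=3 bound=2 product=2
t=3: arr=0 -> substrate=3 bound=2 product=2
t=4: arr=0 -> substrate=1 bound=2 product=4
t=5: arr=2 -> substrate=3 bound=2 product=4
t=6: arr=2 -> substrate=3 bound=2 product=6
t=7: arr=0 -> substrate=3 bound=2 product=6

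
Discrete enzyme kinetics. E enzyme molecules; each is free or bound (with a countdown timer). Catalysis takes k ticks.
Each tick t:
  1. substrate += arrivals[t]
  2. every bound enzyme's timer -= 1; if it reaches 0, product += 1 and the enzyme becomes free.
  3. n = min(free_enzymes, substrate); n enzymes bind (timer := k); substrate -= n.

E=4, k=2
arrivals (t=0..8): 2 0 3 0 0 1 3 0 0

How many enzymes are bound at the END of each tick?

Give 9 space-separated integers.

t=0: arr=2 -> substrate=0 bound=2 product=0
t=1: arr=0 -> substrate=0 bound=2 product=0
t=2: arr=3 -> substrate=0 bound=3 product=2
t=3: arr=0 -> substrate=0 bound=3 product=2
t=4: arr=0 -> substrate=0 bound=0 product=5
t=5: arr=1 -> substrate=0 bound=1 product=5
t=6: arr=3 -> substrate=0 bound=4 product=5
t=7: arr=0 -> substrate=0 bound=3 product=6
t=8: arr=0 -> substrate=0 bound=0 product=9

Answer: 2 2 3 3 0 1 4 3 0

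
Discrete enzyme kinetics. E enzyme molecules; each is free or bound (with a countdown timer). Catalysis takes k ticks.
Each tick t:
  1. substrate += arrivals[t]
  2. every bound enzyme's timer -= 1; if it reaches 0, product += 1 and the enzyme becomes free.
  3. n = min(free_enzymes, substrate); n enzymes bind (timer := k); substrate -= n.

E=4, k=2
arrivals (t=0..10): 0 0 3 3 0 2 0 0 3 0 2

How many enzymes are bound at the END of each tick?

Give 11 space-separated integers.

Answer: 0 0 3 4 3 4 2 0 3 3 2

Derivation:
t=0: arr=0 -> substrate=0 bound=0 product=0
t=1: arr=0 -> substrate=0 bound=0 product=0
t=2: arr=3 -> substrate=0 bound=3 product=0
t=3: arr=3 -> substrate=2 bound=4 product=0
t=4: arr=0 -> substrate=0 bound=3 product=3
t=5: arr=2 -> substrate=0 bound=4 product=4
t=6: arr=0 -> substrate=0 bound=2 product=6
t=7: arr=0 -> substrate=0 bound=0 product=8
t=8: arr=3 -> substrate=0 bound=3 product=8
t=9: arr=0 -> substrate=0 bound=3 product=8
t=10: arr=2 -> substrate=0 bound=2 product=11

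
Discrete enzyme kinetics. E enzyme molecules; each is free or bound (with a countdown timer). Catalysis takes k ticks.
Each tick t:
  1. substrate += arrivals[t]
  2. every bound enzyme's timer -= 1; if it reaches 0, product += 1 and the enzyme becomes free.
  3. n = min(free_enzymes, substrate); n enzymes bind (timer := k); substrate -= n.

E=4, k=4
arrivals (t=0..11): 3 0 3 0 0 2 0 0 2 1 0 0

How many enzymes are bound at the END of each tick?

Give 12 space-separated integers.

t=0: arr=3 -> substrate=0 bound=3 product=0
t=1: arr=0 -> substrate=0 bound=3 product=0
t=2: arr=3 -> substrate=2 bound=4 product=0
t=3: arr=0 -> substrate=2 bound=4 product=0
t=4: arr=0 -> substrate=0 bound=3 product=3
t=5: arr=2 -> substrate=1 bound=4 product=3
t=6: arr=0 -> substrate=0 bound=4 product=4
t=7: arr=0 -> substrate=0 bound=4 product=4
t=8: arr=2 -> substrate=0 bound=4 product=6
t=9: arr=1 -> substrate=0 bound=4 product=7
t=10: arr=0 -> substrate=0 bound=3 product=8
t=11: arr=0 -> substrate=0 bound=3 product=8

Answer: 3 3 4 4 3 4 4 4 4 4 3 3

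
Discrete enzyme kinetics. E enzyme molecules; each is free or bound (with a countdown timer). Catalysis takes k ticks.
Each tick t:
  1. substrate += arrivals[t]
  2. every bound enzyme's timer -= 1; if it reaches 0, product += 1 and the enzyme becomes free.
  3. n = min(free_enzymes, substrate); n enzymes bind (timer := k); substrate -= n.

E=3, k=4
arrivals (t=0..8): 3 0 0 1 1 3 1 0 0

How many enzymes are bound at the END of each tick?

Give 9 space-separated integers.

Answer: 3 3 3 3 2 3 3 3 3

Derivation:
t=0: arr=3 -> substrate=0 bound=3 product=0
t=1: arr=0 -> substrate=0 bound=3 product=0
t=2: arr=0 -> substrate=0 bound=3 product=0
t=3: arr=1 -> substrate=1 bound=3 product=0
t=4: arr=1 -> substrate=0 bound=2 product=3
t=5: arr=3 -> substrate=2 bound=3 product=3
t=6: arr=1 -> substrate=3 bound=3 product=3
t=7: arr=0 -> substrate=3 bound=3 product=3
t=8: arr=0 -> substrate=1 bound=3 product=5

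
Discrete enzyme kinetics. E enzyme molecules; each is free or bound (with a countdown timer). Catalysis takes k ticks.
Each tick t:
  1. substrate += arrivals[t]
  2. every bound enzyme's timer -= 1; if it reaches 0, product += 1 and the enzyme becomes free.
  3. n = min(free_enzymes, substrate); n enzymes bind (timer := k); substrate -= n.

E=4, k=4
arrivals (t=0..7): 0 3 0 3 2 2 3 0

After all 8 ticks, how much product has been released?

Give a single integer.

Answer: 4

Derivation:
t=0: arr=0 -> substrate=0 bound=0 product=0
t=1: arr=3 -> substrate=0 bound=3 product=0
t=2: arr=0 -> substrate=0 bound=3 product=0
t=3: arr=3 -> substrate=2 bound=4 product=0
t=4: arr=2 -> substrate=4 bound=4 product=0
t=5: arr=2 -> substrate=3 bound=4 product=3
t=6: arr=3 -> substrate=6 bound=4 product=3
t=7: arr=0 -> substrate=5 bound=4 product=4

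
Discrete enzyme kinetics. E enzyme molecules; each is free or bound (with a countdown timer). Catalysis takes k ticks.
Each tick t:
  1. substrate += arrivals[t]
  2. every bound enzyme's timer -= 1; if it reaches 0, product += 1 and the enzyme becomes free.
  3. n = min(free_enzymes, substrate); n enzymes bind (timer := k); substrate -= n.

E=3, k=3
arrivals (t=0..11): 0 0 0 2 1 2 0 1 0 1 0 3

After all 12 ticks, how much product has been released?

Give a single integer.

t=0: arr=0 -> substrate=0 bound=0 product=0
t=1: arr=0 -> substrate=0 bound=0 product=0
t=2: arr=0 -> substrate=0 bound=0 product=0
t=3: arr=2 -> substrate=0 bound=2 product=0
t=4: arr=1 -> substrate=0 bound=3 product=0
t=5: arr=2 -> substrate=2 bound=3 product=0
t=6: arr=0 -> substrate=0 bound=3 product=2
t=7: arr=1 -> substrate=0 bound=3 product=3
t=8: arr=0 -> substrate=0 bound=3 product=3
t=9: arr=1 -> substrate=0 bound=2 product=5
t=10: arr=0 -> substrate=0 bound=1 product=6
t=11: arr=3 -> substrate=1 bound=3 product=6

Answer: 6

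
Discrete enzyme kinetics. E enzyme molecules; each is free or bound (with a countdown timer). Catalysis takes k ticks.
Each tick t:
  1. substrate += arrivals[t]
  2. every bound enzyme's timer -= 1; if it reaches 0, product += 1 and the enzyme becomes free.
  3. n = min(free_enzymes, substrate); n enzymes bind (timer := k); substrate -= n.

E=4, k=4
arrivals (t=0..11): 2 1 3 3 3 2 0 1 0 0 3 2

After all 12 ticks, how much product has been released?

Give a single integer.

Answer: 8

Derivation:
t=0: arr=2 -> substrate=0 bound=2 product=0
t=1: arr=1 -> substrate=0 bound=3 product=0
t=2: arr=3 -> substrate=2 bound=4 product=0
t=3: arr=3 -> substrate=5 bound=4 product=0
t=4: arr=3 -> substrate=6 bound=4 product=2
t=5: arr=2 -> substrate=7 bound=4 product=3
t=6: arr=0 -> substrate=6 bound=4 product=4
t=7: arr=1 -> substrate=7 bound=4 product=4
t=8: arr=0 -> substrate=5 bound=4 product=6
t=9: arr=0 -> substrate=4 bound=4 product=7
t=10: arr=3 -> substrate=6 bound=4 product=8
t=11: arr=2 -> substrate=8 bound=4 product=8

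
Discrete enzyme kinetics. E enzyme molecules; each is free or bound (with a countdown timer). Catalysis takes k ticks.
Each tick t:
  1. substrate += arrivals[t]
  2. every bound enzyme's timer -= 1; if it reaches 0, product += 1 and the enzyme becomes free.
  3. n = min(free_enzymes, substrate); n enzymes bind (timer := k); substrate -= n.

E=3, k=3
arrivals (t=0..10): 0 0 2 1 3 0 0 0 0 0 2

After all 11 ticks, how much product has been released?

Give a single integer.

Answer: 6

Derivation:
t=0: arr=0 -> substrate=0 bound=0 product=0
t=1: arr=0 -> substrate=0 bound=0 product=0
t=2: arr=2 -> substrate=0 bound=2 product=0
t=3: arr=1 -> substrate=0 bound=3 product=0
t=4: arr=3 -> substrate=3 bound=3 product=0
t=5: arr=0 -> substrate=1 bound=3 product=2
t=6: arr=0 -> substrate=0 bound=3 product=3
t=7: arr=0 -> substrate=0 bound=3 product=3
t=8: arr=0 -> substrate=0 bound=1 product=5
t=9: arr=0 -> substrate=0 bound=0 product=6
t=10: arr=2 -> substrate=0 bound=2 product=6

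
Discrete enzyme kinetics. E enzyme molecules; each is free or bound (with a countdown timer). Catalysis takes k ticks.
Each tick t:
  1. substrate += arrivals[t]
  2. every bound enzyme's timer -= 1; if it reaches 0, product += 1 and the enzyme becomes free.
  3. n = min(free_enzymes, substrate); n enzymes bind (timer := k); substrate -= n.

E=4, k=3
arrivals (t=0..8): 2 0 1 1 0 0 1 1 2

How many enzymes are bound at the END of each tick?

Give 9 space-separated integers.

t=0: arr=2 -> substrate=0 bound=2 product=0
t=1: arr=0 -> substrate=0 bound=2 product=0
t=2: arr=1 -> substrate=0 bound=3 product=0
t=3: arr=1 -> substrate=0 bound=2 product=2
t=4: arr=0 -> substrate=0 bound=2 product=2
t=5: arr=0 -> substrate=0 bound=1 product=3
t=6: arr=1 -> substrate=0 bound=1 product=4
t=7: arr=1 -> substrate=0 bound=2 product=4
t=8: arr=2 -> substrate=0 bound=4 product=4

Answer: 2 2 3 2 2 1 1 2 4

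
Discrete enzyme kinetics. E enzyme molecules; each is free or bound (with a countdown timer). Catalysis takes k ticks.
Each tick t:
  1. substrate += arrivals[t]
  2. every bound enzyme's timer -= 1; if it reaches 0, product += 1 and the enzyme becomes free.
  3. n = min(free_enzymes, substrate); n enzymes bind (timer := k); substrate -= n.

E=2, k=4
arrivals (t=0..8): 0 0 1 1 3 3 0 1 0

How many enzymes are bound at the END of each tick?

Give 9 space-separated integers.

t=0: arr=0 -> substrate=0 bound=0 product=0
t=1: arr=0 -> substrate=0 bound=0 product=0
t=2: arr=1 -> substrate=0 bound=1 product=0
t=3: arr=1 -> substrate=0 bound=2 product=0
t=4: arr=3 -> substrate=3 bound=2 product=0
t=5: arr=3 -> substrate=6 bound=2 product=0
t=6: arr=0 -> substrate=5 bound=2 product=1
t=7: arr=1 -> substrate=5 bound=2 product=2
t=8: arr=0 -> substrate=5 bound=2 product=2

Answer: 0 0 1 2 2 2 2 2 2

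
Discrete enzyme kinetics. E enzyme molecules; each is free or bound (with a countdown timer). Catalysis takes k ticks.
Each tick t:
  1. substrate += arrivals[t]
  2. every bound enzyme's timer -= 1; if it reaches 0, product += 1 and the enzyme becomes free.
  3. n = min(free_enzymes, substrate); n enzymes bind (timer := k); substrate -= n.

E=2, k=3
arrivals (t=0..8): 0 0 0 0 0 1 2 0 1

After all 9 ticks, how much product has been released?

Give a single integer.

Answer: 1

Derivation:
t=0: arr=0 -> substrate=0 bound=0 product=0
t=1: arr=0 -> substrate=0 bound=0 product=0
t=2: arr=0 -> substrate=0 bound=0 product=0
t=3: arr=0 -> substrate=0 bound=0 product=0
t=4: arr=0 -> substrate=0 bound=0 product=0
t=5: arr=1 -> substrate=0 bound=1 product=0
t=6: arr=2 -> substrate=1 bound=2 product=0
t=7: arr=0 -> substrate=1 bound=2 product=0
t=8: arr=1 -> substrate=1 bound=2 product=1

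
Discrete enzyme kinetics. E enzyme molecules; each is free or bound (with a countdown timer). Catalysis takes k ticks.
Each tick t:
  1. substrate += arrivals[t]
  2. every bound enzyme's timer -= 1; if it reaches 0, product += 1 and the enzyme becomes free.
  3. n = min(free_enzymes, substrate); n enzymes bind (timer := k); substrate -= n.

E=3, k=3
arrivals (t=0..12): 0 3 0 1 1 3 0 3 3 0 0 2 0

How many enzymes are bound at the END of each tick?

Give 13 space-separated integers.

Answer: 0 3 3 3 2 3 3 3 3 3 3 3 3

Derivation:
t=0: arr=0 -> substrate=0 bound=0 product=0
t=1: arr=3 -> substrate=0 bound=3 product=0
t=2: arr=0 -> substrate=0 bound=3 product=0
t=3: arr=1 -> substrate=1 bound=3 product=0
t=4: arr=1 -> substrate=0 bound=2 product=3
t=5: arr=3 -> substrate=2 bound=3 product=3
t=6: arr=0 -> substrate=2 bound=3 product=3
t=7: arr=3 -> substrate=3 bound=3 product=5
t=8: arr=3 -> substrate=5 bound=3 product=6
t=9: arr=0 -> substrate=5 bound=3 product=6
t=10: arr=0 -> substrate=3 bound=3 product=8
t=11: arr=2 -> substrate=4 bound=3 product=9
t=12: arr=0 -> substrate=4 bound=3 product=9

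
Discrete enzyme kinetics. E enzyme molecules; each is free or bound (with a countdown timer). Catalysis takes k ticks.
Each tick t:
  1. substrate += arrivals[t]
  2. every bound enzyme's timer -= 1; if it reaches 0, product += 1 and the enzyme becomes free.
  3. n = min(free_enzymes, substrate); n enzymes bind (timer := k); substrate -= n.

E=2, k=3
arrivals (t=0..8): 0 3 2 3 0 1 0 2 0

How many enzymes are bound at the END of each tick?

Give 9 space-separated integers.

t=0: arr=0 -> substrate=0 bound=0 product=0
t=1: arr=3 -> substrate=1 bound=2 product=0
t=2: arr=2 -> substrate=3 bound=2 product=0
t=3: arr=3 -> substrate=6 bound=2 product=0
t=4: arr=0 -> substrate=4 bound=2 product=2
t=5: arr=1 -> substrate=5 bound=2 product=2
t=6: arr=0 -> substrate=5 bound=2 product=2
t=7: arr=2 -> substrate=5 bound=2 product=4
t=8: arr=0 -> substrate=5 bound=2 product=4

Answer: 0 2 2 2 2 2 2 2 2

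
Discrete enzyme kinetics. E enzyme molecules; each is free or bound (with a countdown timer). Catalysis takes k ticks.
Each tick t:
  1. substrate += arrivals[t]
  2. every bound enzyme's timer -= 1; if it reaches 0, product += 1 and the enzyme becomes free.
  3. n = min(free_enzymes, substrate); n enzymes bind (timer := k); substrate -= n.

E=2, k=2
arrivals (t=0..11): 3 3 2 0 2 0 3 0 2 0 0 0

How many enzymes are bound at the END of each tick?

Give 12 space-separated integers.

Answer: 2 2 2 2 2 2 2 2 2 2 2 2

Derivation:
t=0: arr=3 -> substrate=1 bound=2 product=0
t=1: arr=3 -> substrate=4 bound=2 product=0
t=2: arr=2 -> substrate=4 bound=2 product=2
t=3: arr=0 -> substrate=4 bound=2 product=2
t=4: arr=2 -> substrate=4 bound=2 product=4
t=5: arr=0 -> substrate=4 bound=2 product=4
t=6: arr=3 -> substrate=5 bound=2 product=6
t=7: arr=0 -> substrate=5 bound=2 product=6
t=8: arr=2 -> substrate=5 bound=2 product=8
t=9: arr=0 -> substrate=5 bound=2 product=8
t=10: arr=0 -> substrate=3 bound=2 product=10
t=11: arr=0 -> substrate=3 bound=2 product=10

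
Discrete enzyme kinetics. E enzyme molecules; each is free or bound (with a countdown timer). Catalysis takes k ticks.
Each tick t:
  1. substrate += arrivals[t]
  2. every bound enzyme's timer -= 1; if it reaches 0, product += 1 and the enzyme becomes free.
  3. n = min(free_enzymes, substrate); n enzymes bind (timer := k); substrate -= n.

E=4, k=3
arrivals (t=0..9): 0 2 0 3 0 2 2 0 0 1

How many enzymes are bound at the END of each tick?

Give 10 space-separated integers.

Answer: 0 2 2 4 3 4 4 4 3 2

Derivation:
t=0: arr=0 -> substrate=0 bound=0 product=0
t=1: arr=2 -> substrate=0 bound=2 product=0
t=2: arr=0 -> substrate=0 bound=2 product=0
t=3: arr=3 -> substrate=1 bound=4 product=0
t=4: arr=0 -> substrate=0 bound=3 product=2
t=5: arr=2 -> substrate=1 bound=4 product=2
t=6: arr=2 -> substrate=1 bound=4 product=4
t=7: arr=0 -> substrate=0 bound=4 product=5
t=8: arr=0 -> substrate=0 bound=3 product=6
t=9: arr=1 -> substrate=0 bound=2 product=8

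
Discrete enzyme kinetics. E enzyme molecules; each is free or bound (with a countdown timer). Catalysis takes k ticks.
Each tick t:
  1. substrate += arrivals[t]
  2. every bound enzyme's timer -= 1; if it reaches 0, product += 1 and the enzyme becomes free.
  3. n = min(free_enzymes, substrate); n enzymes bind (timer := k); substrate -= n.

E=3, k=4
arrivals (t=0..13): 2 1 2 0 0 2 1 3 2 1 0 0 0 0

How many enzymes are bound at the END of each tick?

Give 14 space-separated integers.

Answer: 2 3 3 3 3 3 3 3 3 3 3 3 3 3

Derivation:
t=0: arr=2 -> substrate=0 bound=2 product=0
t=1: arr=1 -> substrate=0 bound=3 product=0
t=2: arr=2 -> substrate=2 bound=3 product=0
t=3: arr=0 -> substrate=2 bound=3 product=0
t=4: arr=0 -> substrate=0 bound=3 product=2
t=5: arr=2 -> substrate=1 bound=3 product=3
t=6: arr=1 -> substrate=2 bound=3 product=3
t=7: arr=3 -> substrate=5 bound=3 product=3
t=8: arr=2 -> substrate=5 bound=3 product=5
t=9: arr=1 -> substrate=5 bound=3 product=6
t=10: arr=0 -> substrate=5 bound=3 product=6
t=11: arr=0 -> substrate=5 bound=3 product=6
t=12: arr=0 -> substrate=3 bound=3 product=8
t=13: arr=0 -> substrate=2 bound=3 product=9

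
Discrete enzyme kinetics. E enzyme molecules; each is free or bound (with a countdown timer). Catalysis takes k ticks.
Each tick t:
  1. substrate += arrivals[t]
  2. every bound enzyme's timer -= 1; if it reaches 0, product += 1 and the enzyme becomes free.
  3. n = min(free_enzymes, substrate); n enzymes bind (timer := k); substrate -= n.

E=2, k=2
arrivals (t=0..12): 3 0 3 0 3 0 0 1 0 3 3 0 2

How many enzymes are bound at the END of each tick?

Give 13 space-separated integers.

Answer: 2 2 2 2 2 2 2 2 2 2 2 2 2

Derivation:
t=0: arr=3 -> substrate=1 bound=2 product=0
t=1: arr=0 -> substrate=1 bound=2 product=0
t=2: arr=3 -> substrate=2 bound=2 product=2
t=3: arr=0 -> substrate=2 bound=2 product=2
t=4: arr=3 -> substrate=3 bound=2 product=4
t=5: arr=0 -> substrate=3 bound=2 product=4
t=6: arr=0 -> substrate=1 bound=2 product=6
t=7: arr=1 -> substrate=2 bound=2 product=6
t=8: arr=0 -> substrate=0 bound=2 product=8
t=9: arr=3 -> substrate=3 bound=2 product=8
t=10: arr=3 -> substrate=4 bound=2 product=10
t=11: arr=0 -> substrate=4 bound=2 product=10
t=12: arr=2 -> substrate=4 bound=2 product=12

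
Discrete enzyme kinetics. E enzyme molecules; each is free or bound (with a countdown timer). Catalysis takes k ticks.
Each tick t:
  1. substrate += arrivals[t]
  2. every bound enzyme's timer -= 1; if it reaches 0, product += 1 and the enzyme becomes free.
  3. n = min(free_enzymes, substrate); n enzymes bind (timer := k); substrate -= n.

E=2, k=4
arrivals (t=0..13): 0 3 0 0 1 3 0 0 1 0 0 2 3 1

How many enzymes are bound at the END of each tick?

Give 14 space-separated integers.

t=0: arr=0 -> substrate=0 bound=0 product=0
t=1: arr=3 -> substrate=1 bound=2 product=0
t=2: arr=0 -> substrate=1 bound=2 product=0
t=3: arr=0 -> substrate=1 bound=2 product=0
t=4: arr=1 -> substrate=2 bound=2 product=0
t=5: arr=3 -> substrate=3 bound=2 product=2
t=6: arr=0 -> substrate=3 bound=2 product=2
t=7: arr=0 -> substrate=3 bound=2 product=2
t=8: arr=1 -> substrate=4 bound=2 product=2
t=9: arr=0 -> substrate=2 bound=2 product=4
t=10: arr=0 -> substrate=2 bound=2 product=4
t=11: arr=2 -> substrate=4 bound=2 product=4
t=12: arr=3 -> substrate=7 bound=2 product=4
t=13: arr=1 -> substrate=6 bound=2 product=6

Answer: 0 2 2 2 2 2 2 2 2 2 2 2 2 2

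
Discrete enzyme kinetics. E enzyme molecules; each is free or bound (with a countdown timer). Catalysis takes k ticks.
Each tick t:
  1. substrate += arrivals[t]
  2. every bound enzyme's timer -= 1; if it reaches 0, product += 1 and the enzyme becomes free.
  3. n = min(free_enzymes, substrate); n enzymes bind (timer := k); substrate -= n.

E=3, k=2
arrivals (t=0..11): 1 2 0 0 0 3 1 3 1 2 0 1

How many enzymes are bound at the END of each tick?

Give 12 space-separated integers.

t=0: arr=1 -> substrate=0 bound=1 product=0
t=1: arr=2 -> substrate=0 bound=3 product=0
t=2: arr=0 -> substrate=0 bound=2 product=1
t=3: arr=0 -> substrate=0 bound=0 product=3
t=4: arr=0 -> substrate=0 bound=0 product=3
t=5: arr=3 -> substrate=0 bound=3 product=3
t=6: arr=1 -> substrate=1 bound=3 product=3
t=7: arr=3 -> substrate=1 bound=3 product=6
t=8: arr=1 -> substrate=2 bound=3 product=6
t=9: arr=2 -> substrate=1 bound=3 product=9
t=10: arr=0 -> substrate=1 bound=3 product=9
t=11: arr=1 -> substrate=0 bound=2 product=12

Answer: 1 3 2 0 0 3 3 3 3 3 3 2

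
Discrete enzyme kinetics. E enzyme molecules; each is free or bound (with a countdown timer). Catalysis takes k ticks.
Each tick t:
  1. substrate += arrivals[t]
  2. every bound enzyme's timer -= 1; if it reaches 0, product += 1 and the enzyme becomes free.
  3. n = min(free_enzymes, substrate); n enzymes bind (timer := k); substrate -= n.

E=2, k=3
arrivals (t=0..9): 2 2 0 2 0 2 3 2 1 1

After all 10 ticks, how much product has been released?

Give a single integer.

Answer: 6

Derivation:
t=0: arr=2 -> substrate=0 bound=2 product=0
t=1: arr=2 -> substrate=2 bound=2 product=0
t=2: arr=0 -> substrate=2 bound=2 product=0
t=3: arr=2 -> substrate=2 bound=2 product=2
t=4: arr=0 -> substrate=2 bound=2 product=2
t=5: arr=2 -> substrate=4 bound=2 product=2
t=6: arr=3 -> substrate=5 bound=2 product=4
t=7: arr=2 -> substrate=7 bound=2 product=4
t=8: arr=1 -> substrate=8 bound=2 product=4
t=9: arr=1 -> substrate=7 bound=2 product=6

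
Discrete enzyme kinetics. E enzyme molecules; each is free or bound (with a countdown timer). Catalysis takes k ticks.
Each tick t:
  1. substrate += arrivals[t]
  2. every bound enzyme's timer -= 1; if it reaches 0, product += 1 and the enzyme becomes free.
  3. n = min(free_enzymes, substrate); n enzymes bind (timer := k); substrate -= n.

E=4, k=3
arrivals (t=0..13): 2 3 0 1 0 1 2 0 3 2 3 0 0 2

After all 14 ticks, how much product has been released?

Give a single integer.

t=0: arr=2 -> substrate=0 bound=2 product=0
t=1: arr=3 -> substrate=1 bound=4 product=0
t=2: arr=0 -> substrate=1 bound=4 product=0
t=3: arr=1 -> substrate=0 bound=4 product=2
t=4: arr=0 -> substrate=0 bound=2 product=4
t=5: arr=1 -> substrate=0 bound=3 product=4
t=6: arr=2 -> substrate=0 bound=3 product=6
t=7: arr=0 -> substrate=0 bound=3 product=6
t=8: arr=3 -> substrate=1 bound=4 product=7
t=9: arr=2 -> substrate=1 bound=4 product=9
t=10: arr=3 -> substrate=4 bound=4 product=9
t=11: arr=0 -> substrate=2 bound=4 product=11
t=12: arr=0 -> substrate=0 bound=4 product=13
t=13: arr=2 -> substrate=2 bound=4 product=13

Answer: 13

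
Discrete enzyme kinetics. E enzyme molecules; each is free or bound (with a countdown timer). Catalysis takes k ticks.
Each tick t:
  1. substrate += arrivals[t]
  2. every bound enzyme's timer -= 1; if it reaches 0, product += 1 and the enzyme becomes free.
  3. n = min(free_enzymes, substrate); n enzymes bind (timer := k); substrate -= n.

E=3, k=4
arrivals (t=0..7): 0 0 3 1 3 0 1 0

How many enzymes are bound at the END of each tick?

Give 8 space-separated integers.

t=0: arr=0 -> substrate=0 bound=0 product=0
t=1: arr=0 -> substrate=0 bound=0 product=0
t=2: arr=3 -> substrate=0 bound=3 product=0
t=3: arr=1 -> substrate=1 bound=3 product=0
t=4: arr=3 -> substrate=4 bound=3 product=0
t=5: arr=0 -> substrate=4 bound=3 product=0
t=6: arr=1 -> substrate=2 bound=3 product=3
t=7: arr=0 -> substrate=2 bound=3 product=3

Answer: 0 0 3 3 3 3 3 3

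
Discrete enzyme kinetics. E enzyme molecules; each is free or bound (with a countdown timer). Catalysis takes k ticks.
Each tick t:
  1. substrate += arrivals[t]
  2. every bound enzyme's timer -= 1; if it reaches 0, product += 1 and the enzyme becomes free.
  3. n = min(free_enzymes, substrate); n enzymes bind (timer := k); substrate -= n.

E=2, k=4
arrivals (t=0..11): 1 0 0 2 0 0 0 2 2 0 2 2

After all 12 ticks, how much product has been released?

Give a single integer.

t=0: arr=1 -> substrate=0 bound=1 product=0
t=1: arr=0 -> substrate=0 bound=1 product=0
t=2: arr=0 -> substrate=0 bound=1 product=0
t=3: arr=2 -> substrate=1 bound=2 product=0
t=4: arr=0 -> substrate=0 bound=2 product=1
t=5: arr=0 -> substrate=0 bound=2 product=1
t=6: arr=0 -> substrate=0 bound=2 product=1
t=7: arr=2 -> substrate=1 bound=2 product=2
t=8: arr=2 -> substrate=2 bound=2 product=3
t=9: arr=0 -> substrate=2 bound=2 product=3
t=10: arr=2 -> substrate=4 bound=2 product=3
t=11: arr=2 -> substrate=5 bound=2 product=4

Answer: 4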